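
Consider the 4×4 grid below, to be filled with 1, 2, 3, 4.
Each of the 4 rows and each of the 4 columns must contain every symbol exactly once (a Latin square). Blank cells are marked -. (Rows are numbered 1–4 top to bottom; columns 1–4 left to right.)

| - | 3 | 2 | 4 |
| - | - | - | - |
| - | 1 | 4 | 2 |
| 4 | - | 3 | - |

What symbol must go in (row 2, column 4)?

3

Row 1, column 1: row 1 has {2, 3, 4} and column 1 has {4}, leaving only 1.
Row 2, column 3: row 2 has {} and column 3 has {2, 3, 4}, leaving only 1.
Row 2 already has {1} and column 4 already has {2, 4}, so row 2, column 4 must be 3.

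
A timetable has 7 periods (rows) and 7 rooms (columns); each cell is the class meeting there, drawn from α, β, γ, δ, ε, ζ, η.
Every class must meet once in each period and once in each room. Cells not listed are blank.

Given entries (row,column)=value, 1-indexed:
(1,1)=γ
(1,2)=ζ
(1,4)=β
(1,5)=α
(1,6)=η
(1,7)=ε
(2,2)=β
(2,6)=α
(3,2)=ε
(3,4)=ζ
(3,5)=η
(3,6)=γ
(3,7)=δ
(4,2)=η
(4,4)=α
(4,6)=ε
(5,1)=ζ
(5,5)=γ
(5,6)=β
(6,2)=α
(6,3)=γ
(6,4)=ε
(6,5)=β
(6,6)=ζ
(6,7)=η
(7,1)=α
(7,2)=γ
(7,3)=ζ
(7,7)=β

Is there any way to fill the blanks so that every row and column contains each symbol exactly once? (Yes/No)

No

Period 1, room 3: period 1 has {α, β, γ, ε, ζ, η} and room 3 has {γ, ζ}, so it must be δ.
Period 3, room 1: period 3 has {γ, δ, ε, ζ, η} and room 1 has {α, γ, ζ}, so it must be β.
Period 3, room 3: period 3 has {β, γ, δ, ε, ζ, η} and room 3 has {γ, δ, ζ}, so it must be α.
Period 4, room 1: period 4 has {α, ε, η} and room 1 has {α, β, γ, ζ}, so it must be δ.
Now period 6, room 1: period 6 together with room 1 already contain {α, β, γ, δ, ε, ζ, η} — every symbol — so nothing can go there. The grid has no valid completion.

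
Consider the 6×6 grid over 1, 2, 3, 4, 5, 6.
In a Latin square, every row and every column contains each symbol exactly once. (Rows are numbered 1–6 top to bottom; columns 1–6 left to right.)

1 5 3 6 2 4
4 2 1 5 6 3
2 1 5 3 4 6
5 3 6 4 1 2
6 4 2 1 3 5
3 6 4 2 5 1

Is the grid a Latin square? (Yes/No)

Each row is a permutation of the 6 symbols, and so is each column.

Yes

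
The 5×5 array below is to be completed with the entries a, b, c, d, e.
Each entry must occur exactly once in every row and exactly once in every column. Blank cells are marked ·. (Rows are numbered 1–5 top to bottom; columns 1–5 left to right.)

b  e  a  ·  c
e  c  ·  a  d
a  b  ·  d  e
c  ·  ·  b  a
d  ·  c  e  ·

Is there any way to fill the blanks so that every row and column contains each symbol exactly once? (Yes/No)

Row 1, column 4: row 1 together with column 4 already contain {a, b, c, d, e} — every symbol — so nothing can go there. The grid has no valid completion.

No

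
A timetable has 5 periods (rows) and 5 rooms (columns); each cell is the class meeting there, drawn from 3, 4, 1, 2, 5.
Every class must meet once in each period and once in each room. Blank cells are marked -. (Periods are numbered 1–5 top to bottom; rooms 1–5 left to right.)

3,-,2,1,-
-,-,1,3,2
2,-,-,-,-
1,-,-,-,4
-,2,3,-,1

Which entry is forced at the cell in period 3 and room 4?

Period 1, room 5: period 1 has {3, 1, 2} and room 5 has {4, 1, 2}, leaving only 5.
Period 1, room 2: period 1 has {3, 1, 2, 5} and room 2 has {2}, leaving only 4.
Period 2, room 2: period 2 has {3, 1, 2} and room 2 has {4, 2}, leaving only 5.
Period 2, room 1: period 2 has {3, 1, 2, 5} and room 1 has {3, 1, 2}, leaving only 4.
Period 3, room 5: period 3 has {2} and room 5 has {4, 1, 2, 5}, leaving only 3.
Period 3, room 2: period 3 has {3, 2} and room 2 has {4, 2, 5}, leaving only 1.
Period 4, room 2: period 4 has {4, 1} and room 2 has {4, 1, 2, 5}, leaving only 3.
Period 4, room 3: period 4 has {3, 4, 1} and room 3 has {3, 1, 2}, leaving only 5.
Period 3, room 3: period 3 has {3, 1, 2} and room 3 has {3, 1, 2, 5}, leaving only 4.
Period 3 already has {3, 4, 1, 2} and room 4 already has {3, 1}, so period 3, room 4 must be 5.

5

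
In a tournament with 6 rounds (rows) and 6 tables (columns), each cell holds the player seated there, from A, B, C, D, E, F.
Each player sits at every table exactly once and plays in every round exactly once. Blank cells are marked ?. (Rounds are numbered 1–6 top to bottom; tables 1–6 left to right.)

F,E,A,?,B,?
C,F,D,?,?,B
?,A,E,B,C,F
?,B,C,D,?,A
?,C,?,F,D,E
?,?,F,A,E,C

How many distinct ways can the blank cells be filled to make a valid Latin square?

Round 1, table 4: eliminating its round and table leaves {C}.
Round 1, table 6: eliminating its round and table leaves {D}.
Round 2, table 4: eliminating its round and table leaves {E}.
Round 2, table 5: eliminating its round and table leaves {A}.
Round 3, table 1: eliminating its round and table leaves {D}.
Round 4, table 1: eliminating its round and table leaves {E}.
Round 4, table 5: eliminating its round and table leaves {F}.
Round 5, table 1: eliminating its round and table leaves {A, B}.
Round 5, table 3: eliminating its round and table leaves {B}.
Round 6, table 1: eliminating its round and table leaves {B, D}.
Round 6, table 2: eliminating its round and table leaves {D}.
Only one assignment across all blanks avoids any round or table repeat, giving 1 completion.

1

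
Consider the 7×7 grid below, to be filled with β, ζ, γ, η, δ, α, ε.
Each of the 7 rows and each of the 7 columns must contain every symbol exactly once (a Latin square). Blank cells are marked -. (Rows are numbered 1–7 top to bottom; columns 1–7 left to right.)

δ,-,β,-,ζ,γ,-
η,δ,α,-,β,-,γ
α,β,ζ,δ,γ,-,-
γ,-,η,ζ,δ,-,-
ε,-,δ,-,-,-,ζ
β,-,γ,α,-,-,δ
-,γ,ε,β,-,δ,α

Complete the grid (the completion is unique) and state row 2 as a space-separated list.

η δ α ε β ζ γ

Row 2, column 4: row 2 has {β, γ, η, δ, α} and column 4 has {β, ζ, δ, α}, leaving only ε.
Row 2, column 6: row 2 has {β, γ, η, δ, α, ε} and column 6 has {γ, δ}, leaving only ζ.
So row 2 reads: η δ α ε β ζ γ.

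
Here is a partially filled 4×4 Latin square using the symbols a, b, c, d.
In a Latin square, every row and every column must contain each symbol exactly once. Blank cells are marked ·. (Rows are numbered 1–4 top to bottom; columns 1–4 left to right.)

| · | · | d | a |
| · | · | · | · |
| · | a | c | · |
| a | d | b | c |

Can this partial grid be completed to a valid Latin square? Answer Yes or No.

No row or column among the givens repeats a symbol, and propagating forced cells runs into no contradiction.
One valid completion exists (for instance, c b d a / b c a d / d a c b / a d b c).

Yes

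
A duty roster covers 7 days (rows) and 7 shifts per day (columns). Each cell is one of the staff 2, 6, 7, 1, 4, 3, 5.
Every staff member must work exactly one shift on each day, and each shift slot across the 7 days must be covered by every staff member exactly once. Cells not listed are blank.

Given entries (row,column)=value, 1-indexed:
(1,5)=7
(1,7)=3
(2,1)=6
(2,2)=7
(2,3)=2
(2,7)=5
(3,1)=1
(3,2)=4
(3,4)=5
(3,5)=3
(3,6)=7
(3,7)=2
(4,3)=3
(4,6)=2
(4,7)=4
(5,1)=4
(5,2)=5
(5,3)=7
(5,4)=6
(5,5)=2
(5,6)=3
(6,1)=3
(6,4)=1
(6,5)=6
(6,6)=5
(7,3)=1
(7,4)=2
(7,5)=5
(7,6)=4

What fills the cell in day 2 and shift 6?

1

Day 2 already has {2, 6, 7, 5} and shift 6 already has {2, 7, 4, 3, 5}, so day 2, shift 6 must be 1.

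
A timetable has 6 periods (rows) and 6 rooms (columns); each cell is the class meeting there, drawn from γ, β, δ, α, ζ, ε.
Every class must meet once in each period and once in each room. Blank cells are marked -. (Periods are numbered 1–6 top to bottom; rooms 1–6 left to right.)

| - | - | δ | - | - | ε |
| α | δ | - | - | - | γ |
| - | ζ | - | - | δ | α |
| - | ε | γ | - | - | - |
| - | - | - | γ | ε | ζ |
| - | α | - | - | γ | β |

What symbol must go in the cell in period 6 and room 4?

Period 4, room 6: period 4 has {γ, ε} and room 6 has {γ, β, α, ζ, ε}, leaving only δ.
Period 5, room 2: period 5 has {γ, ζ, ε} and room 2 has {δ, α, ζ, ε}, leaving only β.
Period 1, room 2: period 1 has {δ, ε} and room 2 has {β, δ, α, ζ, ε}, leaving only γ.
Period 5, room 1: period 5 has {γ, β, ζ, ε} and room 1 has {α}, leaving only δ.
Period 5, room 3: period 5 has {γ, β, δ, ζ, ε} and room 3 has {γ, δ}, leaving only α.
Period 6, room 4 is narrowed to {δ, ζ, ε}.
If it were ζ, then period 6, room 3 would be left with no valid symbol.
If it were ε, then period 4, room 4 would be left with no valid symbol.
So period 6, room 4 must be δ.

δ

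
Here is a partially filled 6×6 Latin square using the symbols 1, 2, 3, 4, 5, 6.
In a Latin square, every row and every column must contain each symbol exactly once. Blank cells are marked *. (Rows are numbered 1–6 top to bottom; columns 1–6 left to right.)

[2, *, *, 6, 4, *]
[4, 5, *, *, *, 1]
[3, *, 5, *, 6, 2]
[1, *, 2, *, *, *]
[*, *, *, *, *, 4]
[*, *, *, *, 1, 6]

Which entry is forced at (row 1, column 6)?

5

Row 6, column 1: row 6 has {1, 6} and column 1 has {1, 2, 3, 4}, leaving only 5.
Row 5, column 1: row 5 has {4} and column 1 has {1, 2, 3, 4, 5}, leaving only 6.
Row 1, column 6 is narrowed to {3, 5}.
If it were 3, then row 1, column 3 would be left with no valid symbol.
So row 1, column 6 must be 5.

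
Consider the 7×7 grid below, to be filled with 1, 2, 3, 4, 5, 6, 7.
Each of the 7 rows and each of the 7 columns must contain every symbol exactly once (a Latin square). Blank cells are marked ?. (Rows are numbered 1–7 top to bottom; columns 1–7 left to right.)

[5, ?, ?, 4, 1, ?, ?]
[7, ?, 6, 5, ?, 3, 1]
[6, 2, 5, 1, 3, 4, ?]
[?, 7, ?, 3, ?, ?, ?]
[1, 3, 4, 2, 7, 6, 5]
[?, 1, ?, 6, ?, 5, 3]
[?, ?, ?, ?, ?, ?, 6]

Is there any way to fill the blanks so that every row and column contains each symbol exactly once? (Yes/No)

Row 1, column 2: row 1 has {1, 4, 5} and column 2 has {1, 2, 3, 7}, so it must be 6.
Row 2, column 2: row 2 has {1, 3, 5, 6, 7} and column 2 has {1, 2, 3, 6, 7}, so it must be 4.
Row 2, column 5: row 2 has {1, 3, 4, 5, 6, 7} and column 5 has {1, 3, 7}, so it must be 2.
Row 3, column 7: row 3 has {1, 2, 3, 4, 5, 6} and column 7 has {1, 3, 5, 6}, so it must be 7.
Row 1, column 7: row 1 has {1, 4, 5, 6} and column 7 has {1, 3, 5, 6, 7}, so it must be 2.
Row 1, column 6: row 1 has {1, 2, 4, 5, 6} and column 6 has {3, 4, 5, 6}, so it must be 7.
Row 1, column 3: row 1 has {1, 2, 4, 5, 6, 7} and column 3 has {4, 5, 6}, so it must be 3.
Row 4, column 7: row 4 has {3, 7} and column 7 has {1, 2, 3, 5, 6, 7}, so it must be 4.
Row 4, column 1: row 4 has {3, 4, 7} and column 1 has {1, 5, 6, 7}, so it must be 2.
Row 4, column 3: row 4 has {2, 3, 4, 7} and column 3 has {3, 4, 5, 6}, so it must be 1.
Now row 4, column 6: row 4 together with column 6 already contain {1, 2, 3, 4, 5, 6, 7} — every symbol — so nothing can go there. The grid has no valid completion.

No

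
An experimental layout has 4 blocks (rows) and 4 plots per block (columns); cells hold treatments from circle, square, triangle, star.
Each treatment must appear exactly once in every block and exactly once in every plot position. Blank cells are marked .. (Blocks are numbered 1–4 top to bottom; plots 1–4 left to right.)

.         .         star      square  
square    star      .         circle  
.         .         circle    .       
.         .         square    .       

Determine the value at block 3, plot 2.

Block 2, plot 3: block 2 has {circle, square, star} and plot 3 has {circle, square, star}, leaving only triangle.
Block 3, plot 2 is narrowed to {square, triangle}.
If it were triangle, then block 4, plot 2 would be left with no valid symbol.
So block 3, plot 2 must be square.

square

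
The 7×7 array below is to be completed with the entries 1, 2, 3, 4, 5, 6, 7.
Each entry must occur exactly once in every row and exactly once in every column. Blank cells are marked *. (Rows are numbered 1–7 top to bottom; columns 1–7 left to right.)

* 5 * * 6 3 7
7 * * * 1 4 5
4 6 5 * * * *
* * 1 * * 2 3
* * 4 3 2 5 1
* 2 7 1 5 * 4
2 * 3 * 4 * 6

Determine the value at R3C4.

7

Row 1, column 1: row 1 has {3, 5, 6, 7} and column 1 has {2, 4, 7}, leaving only 1.
Row 1, column 3: row 1 has {1, 3, 5, 6, 7} and column 3 has {1, 3, 4, 5, 7}, leaving only 2.
Row 1, column 4: row 1 has {1, 2, 3, 5, 6, 7} and column 4 has {1, 3}, leaving only 4.
Row 2, column 2: row 2 has {1, 4, 5, 7} and column 2 has {2, 5, 6}, leaving only 3.
Row 2, column 3: row 2 has {1, 3, 4, 5, 7} and column 3 has {1, 2, 3, 4, 5, 7}, leaving only 6.
Row 2, column 4: row 2 has {1, 3, 4, 5, 6, 7} and column 4 has {1, 3, 4}, leaving only 2.
Row 3 already has {4, 5, 6} and column 4 already has {1, 2, 3, 4}, so row 3, column 4 must be 7.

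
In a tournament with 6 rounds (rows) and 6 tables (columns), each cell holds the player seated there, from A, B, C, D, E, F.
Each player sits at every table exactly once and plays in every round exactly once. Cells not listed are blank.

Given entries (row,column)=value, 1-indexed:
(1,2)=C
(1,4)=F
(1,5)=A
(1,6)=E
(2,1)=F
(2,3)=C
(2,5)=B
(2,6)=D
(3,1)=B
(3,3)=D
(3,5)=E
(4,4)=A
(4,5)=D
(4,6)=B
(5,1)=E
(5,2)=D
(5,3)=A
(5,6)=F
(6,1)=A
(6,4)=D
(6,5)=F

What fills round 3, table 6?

A

Round 1, table 1: round 1 has {A, C, E, F} and table 1 has {A, B, E, F}, leaving only D.
Round 1, table 3: round 1 has {A, C, D, E, F} and table 3 has {A, C, D}, leaving only B.
Round 2, table 4: round 2 has {B, C, D, F} and table 4 has {A, D, F}, leaving only E.
Round 2, table 2: round 2 has {B, C, D, E, F} and table 2 has {C, D}, leaving only A.
Round 3, table 2: round 3 has {B, D, E} and table 2 has {A, C, D}, leaving only F.
Round 3, table 4: round 3 has {B, D, E, F} and table 4 has {A, D, E, F}, leaving only C.
Round 3 already has {B, C, D, E, F} and table 6 already has {B, D, E, F}, so round 3, table 6 must be A.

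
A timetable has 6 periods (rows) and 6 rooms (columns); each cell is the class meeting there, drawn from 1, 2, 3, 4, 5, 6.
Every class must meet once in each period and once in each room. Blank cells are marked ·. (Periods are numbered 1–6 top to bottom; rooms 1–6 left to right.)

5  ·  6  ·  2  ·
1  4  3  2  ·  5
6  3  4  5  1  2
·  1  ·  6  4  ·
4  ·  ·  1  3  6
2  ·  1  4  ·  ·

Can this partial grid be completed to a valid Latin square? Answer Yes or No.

No

Period 1, room 2: period 1 together with room 2 already contain {1, 2, 3, 4, 5, 6} — every symbol — so nothing can go there. The grid has no valid completion.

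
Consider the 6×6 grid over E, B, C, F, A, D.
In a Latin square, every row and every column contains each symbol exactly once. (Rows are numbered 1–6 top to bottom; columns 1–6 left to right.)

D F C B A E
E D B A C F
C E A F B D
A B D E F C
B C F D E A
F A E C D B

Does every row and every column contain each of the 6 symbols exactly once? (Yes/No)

Yes

Each row is a permutation of the 6 symbols, and so is each column.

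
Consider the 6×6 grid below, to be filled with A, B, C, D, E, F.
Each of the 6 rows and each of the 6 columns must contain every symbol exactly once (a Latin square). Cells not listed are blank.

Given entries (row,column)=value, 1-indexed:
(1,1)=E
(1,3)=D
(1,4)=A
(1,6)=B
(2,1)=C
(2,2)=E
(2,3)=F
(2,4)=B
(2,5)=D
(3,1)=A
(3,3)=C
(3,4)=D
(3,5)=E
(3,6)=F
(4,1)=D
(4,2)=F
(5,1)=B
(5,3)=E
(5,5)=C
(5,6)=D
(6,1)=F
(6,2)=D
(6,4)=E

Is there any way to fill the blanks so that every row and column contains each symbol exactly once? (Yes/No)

Yes

No row or column among the givens repeats a symbol, and propagating forced cells runs into no contradiction.
One valid completion exists (for instance, E C D A F B / C E F B D A / A B C D E F / D F A C B E / B A E F C D / F D B E A C).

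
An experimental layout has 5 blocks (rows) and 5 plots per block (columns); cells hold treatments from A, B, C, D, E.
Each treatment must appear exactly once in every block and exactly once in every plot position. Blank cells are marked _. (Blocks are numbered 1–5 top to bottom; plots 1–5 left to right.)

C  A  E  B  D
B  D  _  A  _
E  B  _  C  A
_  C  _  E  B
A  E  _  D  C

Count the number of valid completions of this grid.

Block 2, plot 3: eliminating its block and plot leaves {C}.
Block 2, plot 5: eliminating its block and plot leaves {E}.
Block 3, plot 3: eliminating its block and plot leaves {D}.
Block 4, plot 1: eliminating its block and plot leaves {D}.
Block 4, plot 3: eliminating its block and plot leaves {A, D}.
Block 5, plot 3: eliminating its block and plot leaves {B}.
Only one assignment across all blanks avoids any block or plot repeat, giving 1 completion.

1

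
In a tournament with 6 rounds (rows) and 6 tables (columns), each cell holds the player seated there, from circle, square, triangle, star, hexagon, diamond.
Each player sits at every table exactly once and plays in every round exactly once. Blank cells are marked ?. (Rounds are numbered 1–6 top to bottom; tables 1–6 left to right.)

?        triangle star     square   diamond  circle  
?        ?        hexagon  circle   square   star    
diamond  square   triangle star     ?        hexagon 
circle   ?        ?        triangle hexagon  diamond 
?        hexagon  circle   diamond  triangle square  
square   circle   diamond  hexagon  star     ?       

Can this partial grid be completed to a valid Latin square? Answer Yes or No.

Yes

No round or table among the givens repeats a symbol, and propagating forced cells runs into no contradiction.
One valid completion exists (for instance, hexagon triangle star square diamond circle / triangle diamond hexagon circle square star / diamond square triangle star circle hexagon / circle star square triangle hexagon diamond / star hexagon circle diamond triangle square / square circle diamond hexagon star triangle).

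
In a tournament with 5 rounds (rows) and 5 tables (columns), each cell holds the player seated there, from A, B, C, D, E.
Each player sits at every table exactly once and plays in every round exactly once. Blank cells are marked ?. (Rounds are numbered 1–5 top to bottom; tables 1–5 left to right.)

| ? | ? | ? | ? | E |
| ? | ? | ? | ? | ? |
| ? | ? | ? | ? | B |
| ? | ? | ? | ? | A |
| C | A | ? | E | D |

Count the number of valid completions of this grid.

56

Round 1, table 1: eliminating its round and table leaves {A, B, D}.
Round 1, table 2: eliminating its round and table leaves {B, C, D}.
Round 1, table 3: eliminating its round and table leaves {A, B, C, D}.
Round 1, table 4: eliminating its round and table leaves {A, B, C, D}.
Round 2, table 1: eliminating its round and table leaves {A, B, D, E}.
Round 2, table 2: eliminating its round and table leaves {B, C, D, E}.
Round 2, table 3: eliminating its round and table leaves {A, B, C, D, E}.
Round 2, table 4: eliminating its round and table leaves {A, B, C, D}.
Round 2, table 5: eliminating its round and table leaves {C}.
Round 3, table 1: eliminating its round and table leaves {A, D, E}.
Round 3, table 2: eliminating its round and table leaves {C, D, E}.
Round 3, table 3: eliminating its round and table leaves {A, C, D, E}.
Round 3, table 4: eliminating its round and table leaves {A, C, D}.
Round 4, table 1: eliminating its round and table leaves {B, D, E}.
Round 4, table 2: eliminating its round and table leaves {B, C, D, E}.
Round 4, table 3: eliminating its round and table leaves {B, C, D, E}.
Round 4, table 4: eliminating its round and table leaves {B, C, D}.
Round 5, table 3: eliminating its round and table leaves {B}.
Enumerating the assignments across these blanks that avoid any round or table repeat gives 56 completions.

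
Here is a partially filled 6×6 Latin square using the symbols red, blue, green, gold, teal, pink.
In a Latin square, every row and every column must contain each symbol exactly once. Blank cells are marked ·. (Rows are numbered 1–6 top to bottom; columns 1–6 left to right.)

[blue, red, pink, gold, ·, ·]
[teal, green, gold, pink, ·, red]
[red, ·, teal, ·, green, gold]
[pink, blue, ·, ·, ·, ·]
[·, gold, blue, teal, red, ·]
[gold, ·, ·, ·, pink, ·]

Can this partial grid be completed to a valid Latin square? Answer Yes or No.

Yes

No row or column among the givens repeats a symbol, and propagating forced cells runs into no contradiction.
One valid completion exists (for instance, blue red pink gold teal green / teal green gold pink blue red / red pink teal blue green gold / pink blue red green gold teal / green gold blue teal red pink / gold teal green red pink blue).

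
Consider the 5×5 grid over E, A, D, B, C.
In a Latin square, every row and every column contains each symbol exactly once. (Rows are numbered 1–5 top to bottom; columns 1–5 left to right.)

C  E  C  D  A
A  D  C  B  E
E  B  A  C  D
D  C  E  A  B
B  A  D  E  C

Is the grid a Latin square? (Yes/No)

Row 1 contains C twice (at columns 1 and 3), so it is not a permutation.

No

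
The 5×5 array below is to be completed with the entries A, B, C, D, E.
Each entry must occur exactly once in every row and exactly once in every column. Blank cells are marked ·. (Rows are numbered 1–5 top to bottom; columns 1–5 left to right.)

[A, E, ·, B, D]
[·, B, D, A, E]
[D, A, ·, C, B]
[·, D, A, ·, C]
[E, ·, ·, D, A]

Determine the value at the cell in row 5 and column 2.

C

Row 5 already has {A, D, E} and column 2 already has {A, B, D, E}, so row 5, column 2 must be C.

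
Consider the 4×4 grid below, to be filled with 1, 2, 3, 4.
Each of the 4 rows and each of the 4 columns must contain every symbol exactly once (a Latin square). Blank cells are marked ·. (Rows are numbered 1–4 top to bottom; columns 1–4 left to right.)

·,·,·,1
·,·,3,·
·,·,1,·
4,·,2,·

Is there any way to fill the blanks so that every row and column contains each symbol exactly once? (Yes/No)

No row or column among the givens repeats a symbol, and propagating forced cells runs into no contradiction.
One valid completion exists (for instance, 2 3 4 1 / 1 2 3 4 / 3 4 1 2 / 4 1 2 3).

Yes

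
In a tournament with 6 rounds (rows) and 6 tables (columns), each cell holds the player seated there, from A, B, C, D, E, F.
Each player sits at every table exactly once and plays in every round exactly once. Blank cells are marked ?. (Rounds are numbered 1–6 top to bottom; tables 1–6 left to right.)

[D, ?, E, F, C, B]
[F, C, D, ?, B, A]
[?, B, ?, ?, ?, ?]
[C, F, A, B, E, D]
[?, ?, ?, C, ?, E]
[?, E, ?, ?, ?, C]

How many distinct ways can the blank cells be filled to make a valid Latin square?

3

Round 1, table 2: eliminating its round and table leaves {A}.
Round 2, table 4: eliminating its round and table leaves {E}.
Round 3, table 1: eliminating its round and table leaves {A, E}.
Round 3, table 3: eliminating its round and table leaves {C, F}.
Round 3, table 4: eliminating its round and table leaves {A, D, E}.
Round 3, table 5: eliminating its round and table leaves {A, D, F}.
Round 3, table 6: eliminating its round and table leaves {F}.
Round 5, table 1: eliminating its round and table leaves {A, B}.
Round 5, table 2: eliminating its round and table leaves {A, D}.
Round 5, table 3: eliminating its round and table leaves {B, F}.
Round 5, table 5: eliminating its round and table leaves {A, D, F}.
Round 6, table 1: eliminating its round and table leaves {A, B}.
Round 6, table 3: eliminating its round and table leaves {B, F}.
Round 6, table 4: eliminating its round and table leaves {A, D}.
Round 6, table 5: eliminating its round and table leaves {A, D, F}.
Enumerating the assignments across these blanks that avoid any round or table repeat gives 3 completions.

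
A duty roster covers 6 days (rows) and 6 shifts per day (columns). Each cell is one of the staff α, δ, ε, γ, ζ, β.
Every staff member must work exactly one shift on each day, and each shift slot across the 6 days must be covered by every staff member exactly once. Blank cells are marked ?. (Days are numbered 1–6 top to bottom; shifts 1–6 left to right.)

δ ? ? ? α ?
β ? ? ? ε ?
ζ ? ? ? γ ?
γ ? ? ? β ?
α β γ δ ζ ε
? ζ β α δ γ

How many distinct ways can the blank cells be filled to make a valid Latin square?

12

Day 1, shift 2: eliminating its day and shift leaves {ε, γ}.
Day 1, shift 3: eliminating its day and shift leaves {ε, ζ}.
Day 1, shift 4: eliminating its day and shift leaves {ε, γ, ζ, β}.
Day 1, shift 6: eliminating its day and shift leaves {ζ, β}.
Day 2, shift 2: eliminating its day and shift leaves {α, δ, γ}.
Day 2, shift 3: eliminating its day and shift leaves {α, δ, ζ}.
Day 2, shift 4: eliminating its day and shift leaves {γ, ζ}.
Day 2, shift 6: eliminating its day and shift leaves {α, δ, ζ}.
Day 3, shift 2: eliminating its day and shift leaves {α, δ, ε}.
Day 3, shift 3: eliminating its day and shift leaves {α, δ, ε}.
Day 3, shift 4: eliminating its day and shift leaves {ε, β}.
Day 3, shift 6: eliminating its day and shift leaves {α, δ, β}.
Day 4, shift 2: eliminating its day and shift leaves {α, δ, ε}.
Day 4, shift 3: eliminating its day and shift leaves {α, δ, ε, ζ}.
Day 4, shift 4: eliminating its day and shift leaves {ε, ζ}.
Day 4, shift 6: eliminating its day and shift leaves {α, δ, ζ}.
Day 6, shift 1: eliminating its day and shift leaves {ε}.
Enumerating the assignments across these blanks that avoid any day or shift repeat gives 12 completions.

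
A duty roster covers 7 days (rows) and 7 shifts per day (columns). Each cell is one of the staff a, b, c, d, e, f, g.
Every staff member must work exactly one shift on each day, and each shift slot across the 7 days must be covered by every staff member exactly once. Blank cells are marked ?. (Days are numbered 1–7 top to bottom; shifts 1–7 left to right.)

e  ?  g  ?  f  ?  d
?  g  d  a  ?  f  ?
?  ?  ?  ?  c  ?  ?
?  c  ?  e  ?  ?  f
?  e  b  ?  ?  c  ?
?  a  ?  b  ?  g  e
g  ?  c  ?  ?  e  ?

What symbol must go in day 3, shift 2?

Day 1, shift 2: day 1 has {d, e, f, g} and shift 2 has {a, c, e, g}, leaving only b.
Day 1, shift 4: day 1 has {b, d, e, f, g} and shift 4 has {a, b, e}, leaving only c.
Day 1, shift 6: day 1 has {b, c, d, e, f, g} and shift 6 has {c, e, f, g}, leaving only a.
Day 4, shift 3: day 4 has {c, e, f} and shift 3 has {b, c, d, g}, leaving only a.
Day 6, shift 3: day 6 has {a, b, e, g} and shift 3 has {a, b, c, d, g}, leaving only f.
Day 3, shift 3: day 3 has {c} and shift 3 has {a, b, c, d, f, g}, leaving only e.
Day 6, shift 5: day 6 has {a, b, e, f, g} and shift 5 has {c, f}, leaving only d.
Day 6, shift 1: day 6 has {a, b, d, e, f, g} and shift 1 has {e, g}, leaving only c.
Day 2, shift 1: day 2 has {a, d, f, g} and shift 1 has {c, e, g}, leaving only b.
Day 2, shift 5: day 2 has {a, b, d, f, g} and shift 5 has {c, d, f}, leaving only e.
Day 2, shift 7: day 2 has {a, b, d, e, f, g} and shift 7 has {d, e, f}, leaving only c.
Day 4, shift 1: day 4 has {a, c, e, f} and shift 1 has {b, c, e, g}, leaving only d.
Day 4, shift 6: day 4 has {a, c, d, e, f} and shift 6 has {a, c, e, f, g}, leaving only b.
Day 3, shift 6: day 3 has {c, e} and shift 6 has {a, b, c, e, f, g}, leaving only d.
Day 3 already has {c, d, e} and shift 2 already has {a, b, c, e, g}, so day 3, shift 2 must be f.

f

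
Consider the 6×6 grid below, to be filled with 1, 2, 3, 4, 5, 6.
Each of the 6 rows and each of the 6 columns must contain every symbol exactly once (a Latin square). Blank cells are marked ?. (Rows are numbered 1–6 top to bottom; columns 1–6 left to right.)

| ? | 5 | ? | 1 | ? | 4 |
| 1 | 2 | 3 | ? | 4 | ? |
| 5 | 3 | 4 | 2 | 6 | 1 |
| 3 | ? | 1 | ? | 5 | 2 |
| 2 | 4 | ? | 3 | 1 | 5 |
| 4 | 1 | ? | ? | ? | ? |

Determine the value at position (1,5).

3

Row 1, column 1: row 1 has {1, 4, 5} and column 1 has {1, 2, 3, 4, 5}, leaving only 6.
Row 1, column 3: row 1 has {1, 4, 5, 6} and column 3 has {1, 3, 4}, leaving only 2.
Row 1 already has {1, 2, 4, 5, 6} and column 5 already has {1, 4, 5, 6}, so row 1, column 5 must be 3.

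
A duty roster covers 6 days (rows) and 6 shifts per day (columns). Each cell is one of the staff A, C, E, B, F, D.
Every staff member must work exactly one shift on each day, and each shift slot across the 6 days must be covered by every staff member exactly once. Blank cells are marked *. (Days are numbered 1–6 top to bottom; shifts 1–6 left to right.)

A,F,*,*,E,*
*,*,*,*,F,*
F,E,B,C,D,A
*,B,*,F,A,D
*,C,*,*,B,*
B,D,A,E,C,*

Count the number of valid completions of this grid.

Day 1, shift 3: eliminating its day and shift leaves {C, D}.
Day 1, shift 4: eliminating its day and shift leaves {B, D}.
Day 1, shift 6: eliminating its day and shift leaves {C, B}.
Day 2, shift 1: eliminating its day and shift leaves {C, E, D}.
Day 2, shift 2: eliminating its day and shift leaves {A}.
Day 2, shift 3: eliminating its day and shift leaves {C, E, D}.
Day 2, shift 4: eliminating its day and shift leaves {A, B, D}.
Day 2, shift 6: eliminating its day and shift leaves {C, E, B}.
Day 4, shift 1: eliminating its day and shift leaves {C, E}.
Day 4, shift 3: eliminating its day and shift leaves {C, E}.
Day 5, shift 1: eliminating its day and shift leaves {E, D}.
Day 5, shift 3: eliminating its day and shift leaves {E, F, D}.
Day 5, shift 4: eliminating its day and shift leaves {A, D}.
Day 5, shift 6: eliminating its day and shift leaves {E, F}.
Day 6, shift 6: eliminating its day and shift leaves {F}.
Enumerating the assignments across these blanks that avoid any day or shift repeat gives 3 completions.

3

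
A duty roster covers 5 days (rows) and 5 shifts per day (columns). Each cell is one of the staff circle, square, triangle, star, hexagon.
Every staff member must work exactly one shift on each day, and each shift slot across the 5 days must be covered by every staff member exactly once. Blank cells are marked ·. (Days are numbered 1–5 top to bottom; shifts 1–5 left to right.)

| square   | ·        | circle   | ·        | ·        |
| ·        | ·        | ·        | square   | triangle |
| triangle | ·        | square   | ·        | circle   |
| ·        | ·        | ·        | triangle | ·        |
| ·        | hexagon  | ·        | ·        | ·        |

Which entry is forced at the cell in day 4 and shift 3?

hexagon

Day 3, shift 2: day 3 has {circle, square, triangle} and shift 2 has {hexagon}, leaving only star.
Day 1, shift 2: day 1 has {circle, square} and shift 2 has {star, hexagon}, leaving only triangle.
Day 2, shift 2: day 2 has {square, triangle} and shift 2 has {triangle, star, hexagon}, leaving only circle.
Day 3, shift 4: day 3 has {circle, square, triangle, star} and shift 4 has {square, triangle}, leaving only hexagon.
Day 1, shift 4: day 1 has {circle, square, triangle} and shift 4 has {square, triangle, hexagon}, leaving only star.
Day 1, shift 5: day 1 has {circle, square, triangle, star} and shift 5 has {circle, triangle}, leaving only hexagon.
Day 4, shift 2: day 4 has {triangle} and shift 2 has {circle, triangle, star, hexagon}, leaving only square.
Day 4, shift 5: day 4 has {square, triangle} and shift 5 has {circle, triangle, hexagon}, leaving only star.
Day 4 already has {square, triangle, star} and shift 3 already has {circle, square}, so day 4, shift 3 must be hexagon.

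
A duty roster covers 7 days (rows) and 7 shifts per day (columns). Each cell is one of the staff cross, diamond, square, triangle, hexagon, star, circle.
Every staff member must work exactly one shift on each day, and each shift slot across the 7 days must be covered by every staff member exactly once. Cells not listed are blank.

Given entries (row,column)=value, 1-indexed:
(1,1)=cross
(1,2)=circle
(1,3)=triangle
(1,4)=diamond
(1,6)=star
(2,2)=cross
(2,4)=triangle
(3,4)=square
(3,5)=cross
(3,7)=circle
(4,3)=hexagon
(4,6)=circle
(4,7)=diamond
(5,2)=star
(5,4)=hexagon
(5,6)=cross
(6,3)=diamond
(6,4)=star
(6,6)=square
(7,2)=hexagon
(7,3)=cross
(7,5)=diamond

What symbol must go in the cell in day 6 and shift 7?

cross

Day 3, shift 3: day 3 has {cross, square, circle} and shift 3 has {cross, diamond, triangle, hexagon}, leaving only star.
Day 4, shift 4: day 4 has {diamond, hexagon, circle} and shift 4 has {diamond, square, triangle, hexagon, star}, leaving only cross.
Day 6, shift 2: day 6 has {diamond, square, star} and shift 2 has {cross, hexagon, star, circle}, leaving only triangle.
Day 3, shift 2: day 3 has {cross, square, star, circle} and shift 2 has {cross, triangle, hexagon, star, circle}, leaving only diamond.
Day 4, shift 2: day 4 has {cross, diamond, hexagon, circle} and shift 2 has {cross, diamond, triangle, hexagon, star, circle}, leaving only square.
Day 7, shift 4: day 7 has {cross, diamond, hexagon} and shift 4 has {cross, diamond, square, triangle, hexagon, star}, leaving only circle.
Day 7, shift 6: day 7 has {cross, diamond, hexagon, circle} and shift 6 has {cross, square, star, circle}, leaving only triangle.
Day 3, shift 6: day 3 has {cross, diamond, square, star, circle} and shift 6 has {cross, square, triangle, star, circle}, leaving only hexagon.
Day 2, shift 6: day 2 has {cross, triangle} and shift 6 has {cross, square, triangle, hexagon, star, circle}, leaving only diamond.
Day 3, shift 1: day 3 has {cross, diamond, square, hexagon, star, circle} and shift 1 has {cross}, leaving only triangle.
Day 4, shift 1: day 4 has {cross, diamond, square, hexagon, circle} and shift 1 has {cross, triangle}, leaving only star.
Day 4, shift 5: day 4 has {cross, diamond, square, hexagon, star, circle} and shift 5 has {cross, diamond}, leaving only triangle.
Day 7, shift 1: day 7 has {cross, diamond, triangle, hexagon, circle} and shift 1 has {cross, triangle, star}, leaving only square.
Day 7, shift 7: day 7 has {cross, diamond, square, triangle, hexagon, circle} and shift 7 has {diamond, circle}, leaving only star.
Day 6, shift 7 is narrowed to {cross, hexagon}.
If it were hexagon, then day 2, shift 7 would be left with no valid symbol.
So day 6, shift 7 must be cross.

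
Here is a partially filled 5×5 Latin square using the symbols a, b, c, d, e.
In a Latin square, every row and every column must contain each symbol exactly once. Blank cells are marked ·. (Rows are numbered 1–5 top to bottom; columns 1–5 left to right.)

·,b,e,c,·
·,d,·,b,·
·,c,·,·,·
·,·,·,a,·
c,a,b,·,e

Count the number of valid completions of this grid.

Row 1, column 1: eliminating its row and column leaves {a, d}.
Row 1, column 5: eliminating its row and column leaves {a, d}.
Row 2, column 1: eliminating its row and column leaves {a, e}.
Row 2, column 3: eliminating its row and column leaves {a, c}.
Row 2, column 5: eliminating its row and column leaves {a, c}.
Row 3, column 1: eliminating its row and column leaves {a, b, d, e}.
Row 3, column 3: eliminating its row and column leaves {a, d}.
Row 3, column 4: eliminating its row and column leaves {d, e}.
Row 3, column 5: eliminating its row and column leaves {a, b, d}.
Row 4, column 1: eliminating its row and column leaves {b, d, e}.
Row 4, column 2: eliminating its row and column leaves {e}.
Row 4, column 3: eliminating its row and column leaves {c, d}.
Row 4, column 5: eliminating its row and column leaves {b, c, d}.
Row 5, column 4: eliminating its row and column leaves {d}.
Enumerating the assignments across these blanks that avoid any row or column repeat gives 3 completions.

3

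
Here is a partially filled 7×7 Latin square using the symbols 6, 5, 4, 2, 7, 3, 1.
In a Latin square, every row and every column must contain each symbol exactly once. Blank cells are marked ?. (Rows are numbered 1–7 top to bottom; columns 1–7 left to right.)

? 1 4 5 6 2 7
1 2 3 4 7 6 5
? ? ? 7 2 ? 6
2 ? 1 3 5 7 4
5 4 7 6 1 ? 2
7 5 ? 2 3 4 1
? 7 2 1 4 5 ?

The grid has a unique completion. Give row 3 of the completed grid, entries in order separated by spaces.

Row 3, column 2: row 3 has {6, 2, 7} and column 2 has {5, 4, 2, 7, 1}, leaving only 3.
Row 3, column 1: row 3 has {6, 2, 7, 3} and column 1 has {5, 2, 7, 1}, leaving only 4.
Row 3, column 3: row 3 has {6, 4, 2, 7, 3} and column 3 has {4, 2, 7, 3, 1}, leaving only 5.
Row 3, column 6: row 3 has {6, 5, 4, 2, 7, 3} and column 6 has {6, 5, 4, 2, 7}, leaving only 1.
So row 3 reads: 4 3 5 7 2 1 6.

4 3 5 7 2 1 6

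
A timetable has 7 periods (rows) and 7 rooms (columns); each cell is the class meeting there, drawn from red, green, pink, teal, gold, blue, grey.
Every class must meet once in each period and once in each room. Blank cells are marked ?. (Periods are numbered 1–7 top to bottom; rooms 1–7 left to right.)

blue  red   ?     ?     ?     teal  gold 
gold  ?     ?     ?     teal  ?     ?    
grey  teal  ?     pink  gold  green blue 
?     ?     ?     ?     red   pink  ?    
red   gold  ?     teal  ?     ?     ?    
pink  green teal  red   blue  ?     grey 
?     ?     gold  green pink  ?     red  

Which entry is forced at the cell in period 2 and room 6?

Period 1, room 4: period 1 has {red, teal, gold, blue} and room 4 has {red, green, pink, teal}, leaving only grey.
Period 1, room 5: period 1 has {red, teal, gold, blue, grey} and room 5 has {red, pink, teal, gold, blue}, leaving only green.
Period 1, room 3: period 1 has {red, green, teal, gold, blue, grey} and room 3 has {teal, gold}, leaving only pink.
Period 2, room 4: period 2 has {teal, gold} and room 4 has {red, green, pink, teal, grey}, leaving only blue.
Period 3, room 3: period 3 has {green, pink, teal, gold, blue, grey} and room 3 has {pink, teal, gold}, leaving only red.
Period 4, room 4: period 4 has {red, pink} and room 4 has {red, green, pink, teal, blue, grey}, leaving only gold.
Period 5, room 5: period 5 has {red, teal, gold} and room 5 has {red, green, pink, teal, gold, blue}, leaving only grey.
Period 5, room 6: period 5 has {red, teal, gold, grey} and room 6 has {green, pink, teal}, leaving only blue.
Period 5, room 3: period 5 has {red, teal, gold, blue, grey} and room 3 has {red, pink, teal, gold}, leaving only green.
Period 2, room 3: period 2 has {teal, gold, blue} and room 3 has {red, green, pink, teal, gold}, leaving only grey.
Period 2 already has {teal, gold, blue, grey} and room 6 already has {green, pink, teal, blue}, so period 2, room 6 must be red.

red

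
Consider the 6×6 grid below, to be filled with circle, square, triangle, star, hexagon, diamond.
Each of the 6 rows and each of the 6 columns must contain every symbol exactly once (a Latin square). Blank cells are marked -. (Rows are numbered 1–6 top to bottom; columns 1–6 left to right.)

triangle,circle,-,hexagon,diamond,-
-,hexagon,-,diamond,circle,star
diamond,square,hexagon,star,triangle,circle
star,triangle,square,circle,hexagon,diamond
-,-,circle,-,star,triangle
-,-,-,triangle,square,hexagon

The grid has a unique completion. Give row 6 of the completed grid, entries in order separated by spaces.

circle star diamond triangle square hexagon

Row 6, column 1: row 6 has {square, triangle, hexagon} and column 1 has {triangle, star, diamond}, leaving only circle.
Row 1, column 3: row 1 has {circle, triangle, hexagon, diamond} and column 3 has {circle, square, hexagon}, leaving only star.
Row 6, column 3: row 6 has {circle, square, triangle, hexagon} and column 3 has {circle, square, star, hexagon}, leaving only diamond.
Row 6, column 2: row 6 has {circle, square, triangle, hexagon, diamond} and column 2 has {circle, square, triangle, hexagon}, leaving only star.
So row 6 reads: circle star diamond triangle square hexagon.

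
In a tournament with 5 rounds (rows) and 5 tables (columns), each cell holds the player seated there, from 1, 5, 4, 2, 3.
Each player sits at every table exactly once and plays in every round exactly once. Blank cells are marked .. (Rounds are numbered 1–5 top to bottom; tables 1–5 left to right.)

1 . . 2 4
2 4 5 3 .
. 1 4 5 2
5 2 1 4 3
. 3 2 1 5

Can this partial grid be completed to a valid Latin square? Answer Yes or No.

Yes

No round or table among the givens repeats a symbol, and propagating forced cells runs into no contradiction.
One valid completion exists (for instance, 1 5 3 2 4 / 2 4 5 3 1 / 3 1 4 5 2 / 5 2 1 4 3 / 4 3 2 1 5).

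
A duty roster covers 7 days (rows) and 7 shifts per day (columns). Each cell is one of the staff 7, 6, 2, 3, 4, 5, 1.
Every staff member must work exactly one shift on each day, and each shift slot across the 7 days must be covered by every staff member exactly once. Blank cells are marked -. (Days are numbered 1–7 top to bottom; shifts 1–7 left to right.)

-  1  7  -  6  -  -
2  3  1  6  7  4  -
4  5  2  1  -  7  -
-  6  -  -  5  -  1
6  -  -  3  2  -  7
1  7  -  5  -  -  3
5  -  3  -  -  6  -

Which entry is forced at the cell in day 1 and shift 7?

Day 1, shift 1: day 1 has {7, 6, 1} and shift 1 has {6, 2, 4, 5, 1}, leaving only 3.
Day 2, shift 7: day 2 has {7, 6, 2, 3, 4, 1} and shift 7 has {7, 3, 1}, leaving only 5.
Day 3, shift 5: day 3 has {7, 2, 4, 5, 1} and shift 5 has {7, 6, 2, 5}, leaving only 3.
Day 3, shift 7: day 3 has {7, 2, 3, 4, 5, 1} and shift 7 has {7, 3, 5, 1}, leaving only 6.
Day 4, shift 1: day 4 has {6, 5, 1} and shift 1 has {6, 2, 3, 4, 5, 1}, leaving only 7.
Day 4, shift 3: day 4 has {7, 6, 5, 1} and shift 3 has {7, 2, 3, 1}, leaving only 4.
Day 4, shift 4: day 4 has {7, 6, 4, 5, 1} and shift 4 has {6, 3, 5, 1}, leaving only 2.
Day 1, shift 4: day 1 has {7, 6, 3, 1} and shift 4 has {6, 2, 3, 5, 1}, leaving only 4.
Day 1 already has {7, 6, 3, 4, 1} and shift 7 already has {7, 6, 3, 5, 1}, so day 1, shift 7 must be 2.

2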